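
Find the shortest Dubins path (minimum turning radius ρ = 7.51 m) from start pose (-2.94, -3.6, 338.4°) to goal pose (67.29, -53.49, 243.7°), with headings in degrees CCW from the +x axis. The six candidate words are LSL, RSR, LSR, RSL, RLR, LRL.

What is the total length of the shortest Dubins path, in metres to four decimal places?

Let ψ = atan2(Δy, Δx) = atan2(-49.89, 70.23) = -35.3892° be the start→goal bearing.
Normalize: d = |goal − start| / ρ = 86.146764/7.51 = 11.470941, α = (θ_start − ψ) mod 360° = 13.7892° = 0.240667 rad, β = (θ_goal − ψ) mod 360° = 279.0892° = 4.871026 rad.
Common terms: sin α = 0.238351, cos α = 0.971179, sin β = -0.987444, cos β = 0.157972, cos(α−β) = -0.081939, d² = 131.582479. Work in radians in the unit-radius frame; every candidate has L = ρ·(t + p + q).
LSL: p² = 2 + d² − 2cos(α−β) + 2d(sin α − sin β) = 161.868387; p = √p² = 12.722751; φ = atan2(cos β − cos α, d + sin α − sin β) = -0.063961 rad; t = (φ − α) mod 2π = 5.978557 rad, q = (β − φ) mod 2π = 4.934987 rad → L = 7.51·(5.978557 + 12.722751 + 4.934987) = 7.51·23.636295 = 177.508572 m
RSR: p² = 2 + d² − 2cos(α−β) + 2d(sin β − sin α) = 105.624326; p = √p² = 10.277370; φ = atan2(cos α − cos β, d − sin α + sin β) = 0.079209 rad; t = (α − φ) mod 2π = 0.161459 rad, q = (φ − β) mod 2π = 1.491368 rad → L = 7.51·(0.161459 + 10.277370 + 1.491368) = 7.51·11.930196 = 89.595775 m
LSR: p² = d² − 2 + 2cos(α−β) + 2d(sin α + sin β) = 112.233009; p = √p² = 10.594008; φ = atan2(−cos α − cos β, d + sin α + sin β) − atan2(−2, p) = 0.081664 rad; t = (φ − α) mod 2π = 6.124181 rad, q = (φ − β) mod 2π = 1.493823 rad → L = 7.51·(6.124181 + 10.594008 + 1.493823) = 7.51·18.212012 = 136.772213 m
RSL: p² = d² − 2 + 2cos(α−β) − 2d(sin α + sin β) = 146.604196; p = √p² = 12.108022; φ = atan2(cos α + cos β, d − sin α − sin β) − atan2(2, p) = -0.071562 rad; t = (α − φ) mod 2π = 0.312229 rad, q = (β − φ) mod 2π = 4.942588 rad → L = 7.51·(0.312229 + 12.108022 + 4.942588) = 7.51·17.362839 = 130.394918 m
RLR: c = (6 − d² + 2cos(α−β) + 2d(sin α − sin β))/8 = -12.203041, |c| > 1 → infeasible
LRL: c = (6 − d² + 2cos(α−β) − 2d(sin α − sin β))/8 = -19.233548, |c| > 1 → infeasible
Shortest: RSR with L = 89.595775 m ≈ 89.5958 m

89.5958 m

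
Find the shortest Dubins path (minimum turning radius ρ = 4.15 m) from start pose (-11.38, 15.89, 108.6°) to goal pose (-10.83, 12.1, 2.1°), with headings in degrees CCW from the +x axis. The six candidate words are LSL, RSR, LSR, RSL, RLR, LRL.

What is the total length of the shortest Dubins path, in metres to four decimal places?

Let ψ = atan2(Δy, Δx) = atan2(-3.79, 0.55) = -81.7430° be the start→goal bearing.
Normalize: d = |goal − start| / ρ = 3.829700/4.15 = 0.922819, α = (θ_start − ψ) mod 360° = 190.3430° = 3.322111 rad, β = (θ_goal − ψ) mod 360° = 83.8430° = 1.463336 rad.
Common terms: sin α = -0.179540, cos α = -0.983751, sin β = 0.994232, cos β = 0.107254, cos(α−β) = -0.284015, d² = 0.851595. Work in radians in the unit-radius frame; every candidate has L = ρ·(t + p + q).
LSL: p² = 2 + d² − 2cos(α−β) + 2d(sin α − sin β) = 1.253268; p = √p² = 1.119495; φ = atan2(cos β − cos α, d + sin α − sin β) = 1.796883 rad; t = (φ − α) mod 2π = 4.757957 rad, q = (β − φ) mod 2π = 5.949638 rad → L = 4.15·(4.757957 + 1.119495 + 5.949638) = 4.15·11.827090 = 49.082422 m
RSR: p² = 2 + d² − 2cos(α−β) + 2d(sin β − sin α) = 5.585983; p = √p² = 2.363469; φ = atan2(cos α − cos β, d − sin α + sin β) = -0.479811 rad; t = (α − φ) mod 2π = 3.801922 rad, q = (φ − β) mod 2π = 4.340039 rad → L = 4.15·(3.801922 + 2.363469 + 4.340039) = 4.15·10.505429 = 43.597532 m
LSR: p² = d² − 2 + 2cos(α−β) + 2d(sin α + sin β) = -0.212809 < 0 → infeasible
RSL: p² = d² − 2 + 2cos(α−β) − 2d(sin α + sin β) = -3.220062 < 0 → infeasible
RLR: c = (6 − d² + 2cos(α−β) + 2d(sin α − sin β))/8 = 0.301752; p = 2π − arccos c = 5.018919 rad; φ = atan2(cos α − cos β, d − sin α + sin β) = -0.479811 rad; t = (α − φ + p/2) mod 2π = 0.028197 rad, q = (α − β − t + p) mod 2π = 0.566313 rad → L = 4.15·(0.028197 + 5.018919 + 0.566313) = 4.15·5.613428 = 23.295726 m
LRL: c = (6 − d² + 2cos(α−β) − 2d(sin α − sin β))/8 = 0.843341; p = 2π − arccos c = 5.715860 rad; φ = atan2(cos β − cos α, d + sin α − sin β) = 1.796883 rad; t = (φ − α + p/2) mod 2π = 1.332702 rad, q = (β − α − t + p) mod 2π = 2.524383 rad → L = 4.15·(1.332702 + 5.715860 + 2.524383) = 4.15·9.572945 = 39.727721 m
Shortest: RLR with L = 23.295726 m ≈ 23.2957 m

23.2957 m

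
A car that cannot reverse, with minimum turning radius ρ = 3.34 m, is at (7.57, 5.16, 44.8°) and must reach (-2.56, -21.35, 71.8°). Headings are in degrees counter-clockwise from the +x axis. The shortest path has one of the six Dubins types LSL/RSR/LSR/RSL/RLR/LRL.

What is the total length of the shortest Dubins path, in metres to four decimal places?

46.2611 m

Let ψ = atan2(Δy, Δx) = atan2(-26.51, -10.13) = -110.9129° be the start→goal bearing.
Normalize: d = |goal − start| / ρ = 28.379517/3.34 = 8.496861, α = (θ_start − ψ) mod 360° = 155.7129° = 2.717702 rad, β = (θ_goal − ψ) mod 360° = 182.7129° = 3.188941 rad.
Common terms: sin α = 0.411310, cos α = -0.911496, sin β = -0.047331, cos β = -0.998879, cos(α−β) = 0.891007, d² = 72.196655. Work in radians in the unit-radius frame; every candidate has L = ρ·(t + p + q).
LSL: p² = 2 + d² − 2cos(α−β) + 2d(sin α − sin β) = 80.208650; p = √p² = 8.955928; φ = atan2(cos β − cos α, d + sin α − sin β) = -0.009757 rad; t = (φ − α) mod 2π = 3.555726 rad, q = (β − φ) mod 2π = 3.198698 rad → L = 3.34·(3.555726 + 8.955928 + 3.198698) = 3.34·15.710352 = 52.472577 m
RSR: p² = 2 + d² − 2cos(α−β) + 2d(sin β − sin α) = 64.620633; p = √p² = 8.038696; φ = atan2(cos α − cos β, d − sin α + sin β) = 0.010871 rad; t = (α − φ) mod 2π = 2.706831 rad, q = (φ − β) mod 2π = 3.105115 rad → L = 3.34·(2.706831 + 8.038696 + 3.105115) = 3.34·13.850642 = 46.261146 m
LSR: p² = d² − 2 + 2cos(α−β) + 2d(sin α + sin β) = 78.164031; p = √p² = 8.841042; φ = atan2(−cos α − cos β, d + sin α + sin β) − atan2(−2, p) = 0.434820 rad; t = (φ − α) mod 2π = 4.000304 rad, q = (φ − β) mod 2π = 3.529065 rad → L = 3.34·(4.000304 + 8.841042 + 3.529065) = 3.34·16.370411 = 54.677172 m
RSL: p² = d² − 2 + 2cos(α−β) − 2d(sin α + sin β) = 65.793304; p = √p² = 8.111307; φ = atan2(cos α + cos β, d − sin α − sin β) − atan2(2, p) = -0.472460 rad; t = (α − φ) mod 2π = 3.190162 rad, q = (β − φ) mod 2π = 3.661401 rad → L = 3.34·(3.190162 + 8.111307 + 3.661401) = 3.34·14.962870 = 49.975985 m
RLR: c = (6 − d² + 2cos(α−β) + 2d(sin α − sin β))/8 = -7.077579, |c| > 1 → infeasible
LRL: c = (6 − d² + 2cos(α−β) − 2d(sin α − sin β))/8 = -9.026081, |c| > 1 → infeasible
Shortest: RSR with L = 46.261146 m ≈ 46.2611 m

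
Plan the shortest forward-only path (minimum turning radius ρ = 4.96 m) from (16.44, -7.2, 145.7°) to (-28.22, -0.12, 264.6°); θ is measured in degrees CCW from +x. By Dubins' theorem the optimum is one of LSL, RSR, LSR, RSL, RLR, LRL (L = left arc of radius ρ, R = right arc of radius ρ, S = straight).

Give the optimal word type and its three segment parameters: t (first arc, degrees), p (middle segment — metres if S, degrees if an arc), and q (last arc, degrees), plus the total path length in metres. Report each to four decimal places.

Let ψ = atan2(Δy, Δx) = atan2(7.08, -44.66) = 170.9918° be the start→goal bearing.
Normalize: d = |goal − start| / ρ = 45.217718/4.96 = 9.116475, α = (θ_start − ψ) mod 360° = 334.7082° = 5.841760 rad, β = (θ_goal − ψ) mod 360° = 93.6082° = 1.633771 rad.
Common terms: sin α = -0.427228, cos α = 0.904144, sin β = 0.998018, cos β = -0.062933, cos(α−β) = -0.483282, d² = 83.110123. Work in radians in the unit-radius frame; every candidate has L = ρ·(t + p + q).
LSL: p² = 2 + d² − 2cos(α−β) + 2d(sin α − sin β) = 60.090243; p = √p² = 7.751790; φ = atan2(cos β − cos α, d + sin α − sin β) = -0.125081 rad; t = (φ − α) mod 2π = 0.316344 rad, q = (β − φ) mod 2π = 1.758852 rad → L = 4.96·(0.316344 + 7.751790 + 1.758852) = 4.96·9.826986 = 48.741851 m
RSR: p² = 2 + d² − 2cos(α−β) + 2d(sin β − sin α) = 112.063132; p = √p² = 10.585988; φ = atan2(cos α − cos β, d − sin α + sin β) = 0.091482 rad; t = (α − φ) mod 2π = 5.750278 rad, q = (φ − β) mod 2π = 4.740896 rad → L = 4.96·(5.750278 + 10.585988 + 4.740896) = 4.96·21.077162 = 104.542722 m
LSR: p² = d² − 2 + 2cos(α−β) + 2d(sin α + sin β) = 90.550730; p = √p² = 9.515815; φ = atan2(−cos α − cos β, d + sin α + sin β) − atan2(−2, p) = 0.120542 rad; t = (φ − α) mod 2π = 0.561967 rad, q = (φ − β) mod 2π = 4.769956 rad → L = 4.96·(0.561967 + 9.515815 + 4.769956) = 4.96·14.847737 = 73.644778 m
RSL: p² = d² − 2 + 2cos(α−β) − 2d(sin α + sin β) = 69.736386; p = √p² = 8.350831; φ = atan2(cos α + cos β, d − sin α − sin β) − atan2(2, p) = -0.136949 rad; t = (α − φ) mod 2π = 5.978709 rad, q = (β − φ) mod 2π = 1.770720 rad → L = 4.96·(5.978709 + 8.350831 + 1.770720) = 4.96·16.100260 = 79.857291 m
RLR: c = (6 − d² + 2cos(α−β) + 2d(sin α − sin β))/8 = -13.007891, |c| > 1 → infeasible
LRL: c = (6 − d² + 2cos(α−β) − 2d(sin α − sin β))/8 = -6.511280, |c| > 1 → infeasible
Shortest: LSL with L = 48.741851 m ≈ 48.7419 m
Convert LSL to answer units (arcs ×180/π): t = 0.316344·180/π = 18.1252°, p = ρ·p = 4.96·7.751790 = 38.4489 m, q = 1.758852·180/π = 100.7748°, L = 48.7419 m.

LSL: t = 18.1252°, p = 38.4489 m, q = 100.7748°, L = 48.7419 m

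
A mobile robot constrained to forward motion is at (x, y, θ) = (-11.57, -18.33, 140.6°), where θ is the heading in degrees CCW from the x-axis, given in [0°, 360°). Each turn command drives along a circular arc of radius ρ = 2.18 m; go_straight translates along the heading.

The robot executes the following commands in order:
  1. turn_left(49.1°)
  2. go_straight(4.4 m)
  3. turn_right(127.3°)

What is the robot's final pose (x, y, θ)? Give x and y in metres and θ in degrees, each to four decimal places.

(-19.9573, -15.4483, 62.4000°)

set_pose: (x, y, θ) = (-11.5700, -18.3300, 140.6000°), ρ = 2.18
turn_left(49.1°): centre at ρ to the left, rotate +49.1° → (-13.3210, -17.8657, 189.7000°)
go_straight(4.4): x += 4.4·cos θ, y += 4.4·sin θ → (-17.6581, -18.6071, 189.7000°)
turn_right(127.3°): centre at ρ to the right, rotate −127.3° → (-19.9573, -15.4483, 62.4000°)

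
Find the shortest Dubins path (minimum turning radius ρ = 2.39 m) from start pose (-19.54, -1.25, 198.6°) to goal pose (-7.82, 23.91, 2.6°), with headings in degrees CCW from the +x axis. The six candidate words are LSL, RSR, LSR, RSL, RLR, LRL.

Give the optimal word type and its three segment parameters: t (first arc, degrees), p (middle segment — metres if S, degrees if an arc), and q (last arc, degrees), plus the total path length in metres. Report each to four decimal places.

Let ψ = atan2(Δy, Δx) = atan2(25.16, 11.72) = 65.0230° be the start→goal bearing.
Normalize: d = |goal − start| / ρ = 27.755792/2.39 = 11.613302, α = (θ_start − ψ) mod 360° = 133.5770° = 2.331358 rad, β = (θ_goal − ψ) mod 360° = 297.5770° = 5.193698 rad.
Common terms: sin α = 0.724449, cos α = -0.689329, sin β = -0.886390, cos β = 0.462940, cos(α−β) = -0.961262, d² = 134.868787. Work in radians in the unit-radius frame; every candidate has L = ρ·(t + p + q).
LSL: p² = 2 + d² − 2cos(α−β) + 2d(sin α − sin β) = 176.205616; p = √p² = 13.274246; φ = atan2(cos β − cos α, d + sin α − sin β) = 0.086914 rad; t = (φ − α) mod 2π = 4.038741 rad, q = (β − φ) mod 2π = 5.106784 rad → L = 2.39·(4.038741 + 13.274246 + 5.106784) = 2.39·22.419772 = 53.583254 m
RSR: p² = 2 + d² − 2cos(α−β) + 2d(sin β − sin α) = 101.377005; p = √p² = 10.068615; φ = atan2(cos α − cos β, d − sin α + sin β) = -0.114693 rad; t = (α − φ) mod 2π = 2.446051 rad, q = (φ − β) mod 2π = 0.974794 rad → L = 2.39·(2.446051 + 10.068615 + 0.974794) = 2.39·13.489460 = 32.239810 m
LSR: p² = d² − 2 + 2cos(α−β) + 2d(sin α + sin β) = 127.184929; p = √p² = 11.277630; φ = atan2(−cos α − cos β, d + sin α + sin β) − atan2(−2, p) = 0.195284 rad; t = (φ − α) mod 2π = 4.147111 rad, q = (φ − β) mod 2π = 1.284772 rad → L = 2.39·(4.147111 + 11.277630 + 1.284772) = 2.39·16.709513 = 39.935735 m
RSL: p² = d² − 2 + 2cos(α−β) − 2d(sin α + sin β) = 134.707599; p = √p² = 11.606360; φ = atan2(cos α + cos β, d − sin α − sin β) − atan2(2, p) = -0.189867 rad; t = (α − φ) mod 2π = 2.521225 rad, q = (β − φ) mod 2π = 5.383565 rad → L = 2.39·(2.521225 + 11.606360 + 5.383565) = 2.39·19.511150 = 46.631650 m
RLR: c = (6 − d² + 2cos(α−β) + 2d(sin α − sin β))/8 = -11.672126, |c| > 1 → infeasible
LRL: c = (6 − d² + 2cos(α−β) − 2d(sin α − sin β))/8 = -21.025702, |c| > 1 → infeasible
Shortest: RSR with L = 32.239810 m ≈ 32.2398 m
Convert RSR to answer units (arcs ×180/π): t = 2.446051·180/π = 140.1484°, p = ρ·p = 2.39·10.068615 = 24.0640 m, q = 0.974794·180/π = 55.8516°, L = 32.2398 m.

RSR: t = 140.1484°, p = 24.0640 m, q = 55.8516°, L = 32.2398 m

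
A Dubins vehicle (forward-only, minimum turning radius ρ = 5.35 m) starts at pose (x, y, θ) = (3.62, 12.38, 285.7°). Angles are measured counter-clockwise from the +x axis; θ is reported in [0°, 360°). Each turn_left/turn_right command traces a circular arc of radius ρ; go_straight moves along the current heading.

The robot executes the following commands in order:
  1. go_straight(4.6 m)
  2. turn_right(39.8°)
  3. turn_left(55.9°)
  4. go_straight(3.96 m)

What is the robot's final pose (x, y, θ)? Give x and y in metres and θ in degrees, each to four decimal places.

set_pose: (x, y, θ) = (3.6200, 12.3800, 285.7000°), ρ = 5.35
go_straight(4.6): x += 4.6·cos θ, y += 4.6·sin θ → (4.8648, 7.9516, 285.7000°)
turn_right(39.8°): centre at ρ to the right, rotate −39.8° → (4.5980, 4.3193, 245.9000°)
turn_left(55.9°): centre at ρ to the left, rotate +55.9° → (4.9348, -0.6844, 301.8000°)
go_straight(3.96): x += 3.96·cos θ, y += 3.96·sin θ → (7.0215, -4.0500, 301.8000°)

(7.0215, -4.0500, 301.8000°)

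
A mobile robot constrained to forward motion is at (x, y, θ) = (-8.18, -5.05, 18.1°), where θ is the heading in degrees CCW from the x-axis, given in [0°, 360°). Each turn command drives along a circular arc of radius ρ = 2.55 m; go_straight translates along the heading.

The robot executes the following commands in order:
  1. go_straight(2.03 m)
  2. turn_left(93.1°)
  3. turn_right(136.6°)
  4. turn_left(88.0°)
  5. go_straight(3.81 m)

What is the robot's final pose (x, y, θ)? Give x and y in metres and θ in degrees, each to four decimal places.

set_pose: (x, y, θ) = (-8.1800, -5.0500, 18.1000°), ρ = 2.55
go_straight(2.03): x += 2.03·cos θ, y += 2.03·sin θ → (-6.2505, -4.4193, 18.1000°)
turn_left(93.1°): centre at ρ to the left, rotate +93.1° → (-4.6653, -1.0734, 111.2000°)
turn_right(136.6°): centre at ρ to the right, rotate −136.6° → (-1.1940, 2.1523, -25.4000° ≡ 334.6000°)
turn_left(88.0°): centre at ρ to the left, rotate +88.0° → (2.1637, 3.2823, 422.6000° ≡ 62.6000°)
go_straight(3.81): x += 3.81·cos θ, y += 3.81·sin θ → (3.9170, 6.6649, 62.6000°)

(3.9170, 6.6649, 62.6000°)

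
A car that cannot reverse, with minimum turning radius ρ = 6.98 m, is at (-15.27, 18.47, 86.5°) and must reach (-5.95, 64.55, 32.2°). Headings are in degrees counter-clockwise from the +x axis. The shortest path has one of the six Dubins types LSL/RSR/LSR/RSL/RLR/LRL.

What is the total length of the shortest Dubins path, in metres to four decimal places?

47.6664 m

Let ψ = atan2(Δy, Δx) = atan2(46.08, 9.32) = 78.5658° be the start→goal bearing.
Normalize: d = |goal − start| / ρ = 47.013071/6.98 = 6.735397, α = (θ_start − ψ) mod 360° = 7.9342° = 0.138478 rad, β = (θ_goal − ψ) mod 360° = 313.6342° = 5.473950 rad.
Common terms: sin α = 0.138036, cos α = 0.990427, sin β = -0.723760, cos β = 0.690052, cos(α−β) = 0.583541, d² = 45.365572. Work in radians in the unit-radius frame; every candidate has L = ρ·(t + p + q).
LSL: p² = 2 + d² − 2cos(α−β) + 2d(sin α − sin β) = 57.807565; p = √p² = 7.603129; φ = atan2(cos β − cos α, d + sin α − sin β) = -0.039517 rad; t = (φ − α) mod 2π = 6.105190 rad, q = (β − φ) mod 2π = 5.513467 rad → L = 6.98·(6.105190 + 7.603129 + 5.513467) = 6.98·19.221785 = 134.168062 m
RSR: p² = 2 + d² − 2cos(α−β) + 2d(sin β − sin α) = 34.589414; p = √p² = 5.881277; φ = atan2(cos α − cos β, d − sin α + sin β) = 0.051095 rad; t = (α − φ) mod 2π = 0.087383 rad, q = (φ − β) mod 2π = 0.860331 rad → L = 6.98·(0.087383 + 5.881277 + 0.860331) = 6.98·6.828990 = 47.666352 m
LSR: p² = d² − 2 + 2cos(α−β) + 2d(sin α + sin β) = 36.642489; p = √p² = 6.053304; φ = atan2(−cos α − cos β, d + sin α + sin β) − atan2(−2, p) = 0.052356 rad; t = (φ − α) mod 2π = 6.197063 rad, q = (φ − β) mod 2π = 0.861591 rad → L = 6.98·(6.197063 + 6.053304 + 0.861591) = 6.98·13.111958 = 91.521468 m
RSL: p² = d² − 2 + 2cos(α−β) − 2d(sin α + sin β) = 52.422819; p = √p² = 7.240360; φ = atan2(cos α + cos β, d − sin α − sin β) − atan2(2, p) = -0.043879 rad; t = (α − φ) mod 2π = 0.182357 rad, q = (β − φ) mod 2π = 5.517828 rad → L = 6.98·(0.182357 + 7.240360 + 5.517828) = 6.98·12.940546 = 90.325010 m
RLR: c = (6 − d² + 2cos(α−β) + 2d(sin α − sin β))/8 = -3.323677, |c| > 1 → infeasible
LRL: c = (6 − d² + 2cos(α−β) − 2d(sin α − sin β))/8 = -6.225946, |c| > 1 → infeasible
Shortest: RSR with L = 47.666352 m ≈ 47.6664 m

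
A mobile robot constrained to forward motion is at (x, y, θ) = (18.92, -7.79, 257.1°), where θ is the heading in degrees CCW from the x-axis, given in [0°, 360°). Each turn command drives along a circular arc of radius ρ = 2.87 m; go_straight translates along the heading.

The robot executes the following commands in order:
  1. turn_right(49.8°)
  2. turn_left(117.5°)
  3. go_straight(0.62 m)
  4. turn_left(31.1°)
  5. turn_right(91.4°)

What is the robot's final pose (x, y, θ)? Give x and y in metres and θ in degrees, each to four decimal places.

set_pose: (x, y, θ) = (18.9200, -7.7900, 257.1000°), ρ = 2.87
turn_right(49.8°): centre at ρ to the right, rotate −49.8° → (17.4388, -9.6996, 207.3000°)
turn_left(117.5°): centre at ρ to the left, rotate +117.5° → (17.1007, -14.5951, 324.8000°)
go_straight(0.62): x += 0.62·cos θ, y += 0.62·sin θ → (17.6074, -14.9525, 324.8000°)
turn_left(31.1°): centre at ρ to the left, rotate +31.1° → (19.0565, -15.4700, 355.9000°)
turn_right(91.4°): centre at ρ to the right, rotate −91.4° → (21.7081, -18.6077, 264.5000°)

(21.7081, -18.6077, 264.5000°)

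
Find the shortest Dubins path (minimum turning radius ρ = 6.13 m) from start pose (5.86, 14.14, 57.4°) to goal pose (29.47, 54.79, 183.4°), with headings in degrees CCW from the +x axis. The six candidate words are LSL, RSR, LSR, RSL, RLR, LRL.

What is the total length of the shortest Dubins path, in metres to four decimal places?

56.2041 m

Let ψ = atan2(Δy, Δx) = atan2(40.65, 23.61) = 59.8515° be the start→goal bearing.
Normalize: d = |goal − start| / ρ = 47.009091/6.13 = 7.668693, α = (θ_start − ψ) mod 360° = 357.5485° = 6.240399 rad, β = (θ_goal − ψ) mod 360° = 123.5485° = 2.156329 rad.
Common terms: sin α = -0.042773, cos α = 0.999085, sin β = 0.833418, cos β = -0.552643, cos(α−β) = -0.587785, d² = 58.808859. Work in radians in the unit-radius frame; every candidate has L = ρ·(t + p + q).
LSL: p² = 2 + d² − 2cos(α−β) + 2d(sin α − sin β) = 48.545944; p = √p² = 6.967492; φ = atan2(cos β − cos α, d + sin α − sin β) = -0.224593 rad; t = (φ − α) mod 2π = 6.101379 rad, q = (β − φ) mod 2π = 2.380922 rad → L = 6.13·(6.101379 + 6.967492 + 2.380922) = 6.13·15.449792 = 94.707226 m
RSR: p² = 2 + d² − 2cos(α−β) + 2d(sin β − sin α) = 75.422914; p = √p² = 8.684637; φ = atan2(cos α − cos β, d − sin α + sin β) = 0.179640 rad; t = (α − φ) mod 2π = 6.060759 rad, q = (φ − β) mod 2π = 4.306496 rad → L = 6.13·(6.060759 + 8.684637 + 4.306496) = 6.13·19.051892 = 116.788101 m
LSR: p² = d² − 2 + 2cos(α−β) + 2d(sin α + sin β) = 67.759714; p = √p² = 8.231629; φ = atan2(−cos α − cos β, d + sin α + sin β) − atan2(−2, p) = 0.185621 rad; t = (φ − α) mod 2π = 0.228407 rad, q = (φ − β) mod 2π = 4.312478 rad → L = 6.13·(0.228407 + 8.231629 + 4.312478) = 6.13·12.772513 = 78.295507 m
RSL: p² = d² − 2 + 2cos(α−β) − 2d(sin α + sin β) = 43.506863; p = √p² = 6.595973; φ = atan2(cos α + cos β, d − sin α − sin β) − atan2(2, p) = -0.229587 rad; t = (α − φ) mod 2π = 0.186800 rad, q = (β − φ) mod 2π = 2.385915 rad → L = 6.13·(0.186800 + 6.595973 + 2.385915) = 6.13·9.168689 = 56.204063 m
RLR: c = (6 − d² + 2cos(α−β) + 2d(sin α − sin β))/8 = -8.427864, |c| > 1 → infeasible
LRL: c = (6 − d² + 2cos(α−β) − 2d(sin α − sin β))/8 = -5.068243, |c| > 1 → infeasible
Shortest: RSL with L = 56.204063 m ≈ 56.2041 m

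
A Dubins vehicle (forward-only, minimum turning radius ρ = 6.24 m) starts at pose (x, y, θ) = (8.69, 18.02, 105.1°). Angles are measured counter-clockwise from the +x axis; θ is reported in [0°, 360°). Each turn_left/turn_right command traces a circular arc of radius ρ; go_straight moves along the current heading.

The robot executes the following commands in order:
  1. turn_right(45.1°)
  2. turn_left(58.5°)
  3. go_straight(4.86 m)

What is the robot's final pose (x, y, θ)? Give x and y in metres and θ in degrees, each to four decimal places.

(7.0714, 33.1341, 118.5000°)

set_pose: (x, y, θ) = (8.6900, 18.0200, 105.1000°), ρ = 6.24
turn_right(45.1°): centre at ρ to the right, rotate −45.1° → (9.3106, 22.7655, 60.0000°)
turn_left(58.5°): centre at ρ to the left, rotate +58.5° → (9.3904, 28.8630, 118.5000°)
go_straight(4.86): x += 4.86·cos θ, y += 4.86·sin θ → (7.0714, 33.1341, 118.5000°)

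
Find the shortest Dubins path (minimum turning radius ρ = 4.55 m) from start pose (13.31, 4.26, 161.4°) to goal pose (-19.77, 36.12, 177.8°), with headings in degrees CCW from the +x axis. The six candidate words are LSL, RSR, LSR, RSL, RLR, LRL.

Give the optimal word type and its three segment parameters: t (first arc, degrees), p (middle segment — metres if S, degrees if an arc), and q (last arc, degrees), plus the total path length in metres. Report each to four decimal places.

Let ψ = atan2(Δy, Δx) = atan2(31.86, -33.08) = 136.0763° be the start→goal bearing.
Normalize: d = |goal − start| / ρ = 45.927617/4.55 = 10.093982, α = (θ_start − ψ) mod 360° = 25.3237° = 0.441983 rad, β = (θ_goal − ψ) mod 360° = 41.7237° = 0.728217 rad.
Common terms: sin α = 0.427732, cos α = 0.903905, sin β = 0.665540, cos β = 0.746363, cos(α−β) = 0.959314, d² = 101.888468. Work in radians in the unit-radius frame; every candidate has L = ρ·(t + p + q).
LSL: p² = 2 + d² − 2cos(α−β) + 2d(sin α − sin β) = 97.168996; p = √p² = 9.857434; φ = atan2(cos β − cos α, d + sin α − sin β) = -0.015983 rad; t = (φ − α) mod 2π = 5.825220 rad, q = (β − φ) mod 2π = 0.744199 rad → L = 4.55·(5.825220 + 9.857434 + 0.744199) = 4.55·16.426853 = 74.742180 m
RSR: p² = 2 + d² − 2cos(α−β) + 2d(sin β − sin α) = 106.770684; p = √p² = 10.332990; φ = atan2(cos α − cos β, d − sin α + sin β) = 0.015247 rad; t = (α − φ) mod 2π = 0.426735 rad, q = (φ − β) mod 2π = 5.570216 rad → L = 4.55·(0.426735 + 10.332990 + 5.570216) = 4.55·16.329941 = 74.301233 m
LSR: p² = d² − 2 + 2cos(α−β) + 2d(sin α + sin β) = 123.878030; p = √p² = 11.130051; φ = atan2(−cos α − cos β, d + sin α + sin β) − atan2(−2, p) = 0.031339 rad; t = (φ − α) mod 2π = 5.872542 rad, q = (φ − β) mod 2π = 5.586308 rad → L = 4.55·(5.872542 + 11.130051 + 5.586308) = 4.55·22.588901 = 102.779498 m
RSL: p² = d² − 2 + 2cos(α−β) − 2d(sin α + sin β) = 79.736161; p = √p² = 8.929511; φ = atan2(cos α + cos β, d − sin α − sin β) − atan2(2, p) = -0.039005 rad; t = (α − φ) mod 2π = 0.480988 rad, q = (β − φ) mod 2π = 0.767222 rad → L = 4.55·(0.480988 + 8.929511 + 0.767222) = 4.55·10.177721 = 46.308629 m
RLR: c = (6 − d² + 2cos(α−β) + 2d(sin α − sin β))/8 = -12.346335, |c| > 1 → infeasible
LRL: c = (6 − d² + 2cos(α−β) − 2d(sin α − sin β))/8 = -11.146124, |c| > 1 → infeasible
Shortest: RSL with L = 46.308629 m ≈ 46.3086 m
Convert RSL to answer units (arcs ×180/π): t = 0.480988·180/π = 27.5586°, p = ρ·p = 4.55·8.929511 = 40.6293 m, q = 0.767222·180/π = 43.9586°, L = 46.3086 m.

RSL: t = 27.5586°, p = 40.6293 m, q = 43.9586°, L = 46.3086 m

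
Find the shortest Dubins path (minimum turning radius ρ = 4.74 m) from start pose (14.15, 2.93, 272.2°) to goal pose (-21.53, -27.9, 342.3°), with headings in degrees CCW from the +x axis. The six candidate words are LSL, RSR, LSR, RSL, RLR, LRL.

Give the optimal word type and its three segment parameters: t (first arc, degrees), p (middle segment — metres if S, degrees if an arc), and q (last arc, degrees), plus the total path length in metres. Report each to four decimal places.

Let ψ = atan2(Δy, Δx) = atan2(-30.83, -35.68) = -139.1707° be the start→goal bearing.
Normalize: d = |goal − start| / ρ = 47.154547/4.74 = 9.948217, α = (θ_start − ψ) mod 360° = 51.3707° = 0.896588 rad, β = (θ_goal − ψ) mod 360° = 121.4707° = 2.120064 rad.
Common terms: sin α = 0.781201, cos α = 0.624279, sin β = 0.852907, cos β = -0.522063, cos(α−β) = 0.340380, d² = 98.967015. Work in radians in the unit-radius frame; every candidate has L = ρ·(t + p + q).
LSL: p² = 2 + d² − 2cos(α−β) + 2d(sin α − sin β) = 98.859565; p = √p² = 9.942815; φ = atan2(cos β − cos α, d + sin α − sin β) = -0.115550 rad; t = (φ − α) mod 2π = 5.271047 rad, q = (β − φ) mod 2π = 2.235614 rad → L = 4.74·(5.271047 + 9.942815 + 2.235614) = 4.74·17.449476 = 82.710516 m
RSR: p² = 2 + d² − 2cos(α−β) + 2d(sin β − sin α) = 101.712946; p = √p² = 10.085284; φ = atan2(cos α − cos β, d − sin α + sin β) = 0.113911 rad; t = (α − φ) mod 2π = 0.782677 rad, q = (φ − β) mod 2π = 4.277033 rad → L = 4.74·(0.782677 + 10.085284 + 4.277033) = 4.74·15.144993 = 71.787267 m
LSR: p² = d² − 2 + 2cos(α−β) + 2d(sin α + sin β) = 130.160706; p = √p² = 11.408800; φ = atan2(−cos α − cos β, d + sin α + sin β) − atan2(−2, p) = 0.164715 rad; t = (φ − α) mod 2π = 5.551312 rad, q = (φ − β) mod 2π = 4.327837 rad → L = 4.74·(5.551312 + 11.408800 + 4.327837) = 4.74·21.287948 = 100.904875 m
RSL: p² = d² − 2 + 2cos(α−β) − 2d(sin α + sin β) = 65.134841; p = √p² = 8.070616; φ = atan2(cos α + cos β, d − sin α − sin β) − atan2(2, p) = -0.230625 rad; t = (α − φ) mod 2π = 1.127213 rad, q = (β − φ) mod 2π = 2.350689 rad → L = 4.74·(1.127213 + 8.070616 + 2.350689) = 4.74·11.548518 = 54.739974 m
RLR: c = (6 − d² + 2cos(α−β) + 2d(sin α − sin β))/8 = -11.714118, |c| > 1 → infeasible
LRL: c = (6 − d² + 2cos(α−β) − 2d(sin α − sin β))/8 = -11.357446, |c| > 1 → infeasible
Shortest: RSL with L = 54.739974 m ≈ 54.7400 m
Convert RSL to answer units (arcs ×180/π): t = 1.127213·180/π = 64.5845°, p = ρ·p = 4.74·8.070616 = 38.2547 m, q = 2.350689·180/π = 134.6845°, L = 54.7400 m.

RSL: t = 64.5845°, p = 38.2547 m, q = 134.6845°, L = 54.7400 m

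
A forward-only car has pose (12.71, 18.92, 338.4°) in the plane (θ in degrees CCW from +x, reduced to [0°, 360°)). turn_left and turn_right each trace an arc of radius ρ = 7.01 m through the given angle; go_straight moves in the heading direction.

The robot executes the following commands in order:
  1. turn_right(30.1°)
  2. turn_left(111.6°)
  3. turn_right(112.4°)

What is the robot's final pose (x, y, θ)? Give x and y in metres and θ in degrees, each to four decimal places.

set_pose: (x, y, θ) = (12.7100, 18.9200, 338.4000°), ρ = 7.01
turn_right(30.1°): centre at ρ to the right, rotate −30.1° → (15.6307, 16.7469, 308.3000°)
turn_left(111.6°): centre at ρ to the left, rotate +111.6° → (27.1967, 17.5760, 419.9000° ≡ 59.9000°)
turn_right(112.4°): centre at ρ to the right, rotate −112.4° → (38.8228, 18.3278, -52.5000° ≡ 307.5000°)

(38.8228, 18.3278, 307.5000°)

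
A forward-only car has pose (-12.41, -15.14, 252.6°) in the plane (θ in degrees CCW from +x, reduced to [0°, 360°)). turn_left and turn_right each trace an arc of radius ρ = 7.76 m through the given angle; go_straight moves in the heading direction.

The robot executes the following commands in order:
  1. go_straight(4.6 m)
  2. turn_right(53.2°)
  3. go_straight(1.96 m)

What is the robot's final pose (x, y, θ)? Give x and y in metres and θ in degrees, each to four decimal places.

(-20.4616, -25.1794, 199.4000°)

set_pose: (x, y, θ) = (-12.4100, -15.1400, 252.6000°), ρ = 7.76
go_straight(4.6): x += 4.6·cos θ, y += 4.6·sin θ → (-13.7856, -19.5295, 252.6000°)
turn_right(53.2°): centre at ρ to the right, rotate −53.2° → (-18.6129, -24.5284, 199.4000°)
go_straight(1.96): x += 1.96·cos θ, y += 1.96·sin θ → (-20.4616, -25.1794, 199.4000°)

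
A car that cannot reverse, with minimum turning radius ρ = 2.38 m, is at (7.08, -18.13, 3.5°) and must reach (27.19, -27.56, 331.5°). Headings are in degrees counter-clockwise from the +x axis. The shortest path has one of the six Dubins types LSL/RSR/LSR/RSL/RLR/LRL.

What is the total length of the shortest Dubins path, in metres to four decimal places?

Let ψ = atan2(Δy, Δx) = atan2(-9.43, 20.11) = -25.1229° be the start→goal bearing.
Normalize: d = |goal − start| / ρ = 22.211191/2.38 = 9.332433, α = (θ_start − ψ) mod 360° = 28.6229° = 0.499563 rad, β = (θ_goal − ψ) mod 360° = 356.6229° = 6.224243 rad.
Common terms: sin α = 0.479042, cos α = 0.877792, sin β = -0.058908, cos β = 0.998263, cos(α−β) = 0.848048, d² = 87.094308. Work in radians in the unit-radius frame; every candidate has L = ρ·(t + p + q).
LSL: p² = 2 + d² − 2cos(α−β) + 2d(sin α − sin β) = 97.438981; p = √p² = 9.871119; φ = atan2(cos β − cos α, d + sin α − sin β) = 0.012205 rad; t = (φ − α) mod 2π = 5.795827 rad, q = (β − φ) mod 2π = 6.212038 rad → L = 2.38·(5.795827 + 9.871119 + 6.212038) = 2.38·21.878984 = 52.071981 m
RSR: p² = 2 + d² − 2cos(α−β) + 2d(sin β − sin α) = 77.357444; p = √p² = 8.795308; φ = atan2(cos α − cos β, d − sin α + sin β) = -0.013698 rad; t = (α − φ) mod 2π = 0.513261 rad, q = (φ − β) mod 2π = 0.045244 rad → L = 2.38·(0.513261 + 8.795308 + 0.045244) = 2.38·9.353813 = 22.262076 m
LSR: p² = d² − 2 + 2cos(α−β) + 2d(sin α + sin β) = 94.632152; p = √p² = 9.727906; φ = atan2(−cos α − cos β, d + sin α + sin β) − atan2(−2, p) = 0.012725 rad; t = (φ − α) mod 2π = 5.796347 rad, q = (φ − β) mod 2π = 0.071667 rad → L = 2.38·(5.796347 + 9.727906 + 0.071667) = 2.38·15.595920 = 37.118289 m
RSL: p² = d² − 2 + 2cos(α−β) − 2d(sin α + sin β) = 78.948657; p = √p² = 8.885306; φ = atan2(cos α + cos β, d − sin α − sin β) − atan2(2, p) = -0.013928 rad; t = (α − φ) mod 2π = 0.513491 rad, q = (β − φ) mod 2π = 6.238171 rad → L = 2.38·(0.513491 + 8.885306 + 6.238171) = 2.38·15.636968 = 37.215984 m
RLR: c = (6 − d² + 2cos(α−β) + 2d(sin α − sin β))/8 = -8.669680, |c| > 1 → infeasible
LRL: c = (6 − d² + 2cos(α−β) − 2d(sin α − sin β))/8 = -11.179873, |c| > 1 → infeasible
Shortest: RSR with L = 22.262076 m ≈ 22.2621 m

22.2621 m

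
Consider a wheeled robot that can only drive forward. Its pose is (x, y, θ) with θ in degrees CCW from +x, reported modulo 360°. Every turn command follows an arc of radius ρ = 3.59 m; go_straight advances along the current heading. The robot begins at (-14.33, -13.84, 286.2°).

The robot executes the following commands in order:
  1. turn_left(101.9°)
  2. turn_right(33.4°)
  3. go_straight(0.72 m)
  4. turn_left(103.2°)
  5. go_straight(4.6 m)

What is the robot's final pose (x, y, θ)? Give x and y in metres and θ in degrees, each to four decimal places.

set_pose: (x, y, θ) = (-14.3300, -13.8400, 286.2000°), ρ = 3.59
turn_left(101.9°): centre at ρ to the left, rotate +101.9° → (-9.1916, -16.0053, 388.1000° ≡ 28.1000°)
turn_right(33.4°): centre at ρ to the right, rotate −33.4° → (-7.1691, -15.5974, -5.3000° ≡ 354.7000°)
go_straight(0.72): x += 0.72·cos θ, y += 0.72·sin θ → (-6.4521, -15.6639, 354.7000°)
turn_left(103.2°): centre at ρ to the left, rotate +103.2° → (-2.5646, -11.5959, 457.9000° ≡ 97.9000°)
go_straight(4.6): x += 4.6·cos θ, y += 4.6·sin θ → (-3.1969, -7.0395, 97.9000°)

(-3.1969, -7.0395, 97.9000°)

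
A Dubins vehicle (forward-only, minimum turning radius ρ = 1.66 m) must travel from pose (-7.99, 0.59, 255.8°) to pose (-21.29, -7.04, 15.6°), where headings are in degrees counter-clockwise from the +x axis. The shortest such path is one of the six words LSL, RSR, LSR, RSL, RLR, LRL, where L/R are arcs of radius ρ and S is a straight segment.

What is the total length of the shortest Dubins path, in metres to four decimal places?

Let ψ = atan2(Δy, Δx) = atan2(-7.63, -13.30) = -150.1578° be the start→goal bearing.
Normalize: d = |goal − start| / ρ = 15.333196/1.66 = 9.236865, α = (θ_start − ψ) mod 360° = 45.9578° = 0.802115 rad, β = (θ_goal − ψ) mod 360° = 165.7578° = 2.893019 rad.
Common terms: sin α = 0.718828, cos α = 0.695188, sin β = 0.246022, cos β = -0.969264, cos(α−β) = -0.496974, d² = 85.319676. Work in radians in the unit-radius frame; every candidate has L = ρ·(t + p + q).
LSL: p² = 2 + d² − 2cos(α−β) + 2d(sin α − sin β) = 97.048119; p = √p² = 9.851300; φ = atan2(cos β − cos α, d + sin α − sin β) = -0.169772 rad; t = (φ − α) mod 2π = 5.311299 rad, q = (β − φ) mod 2π = 3.062791 rad → L = 1.66·(5.311299 + 9.851300 + 3.062791) = 1.66·18.225390 = 30.254148 m
RSR: p² = 2 + d² − 2cos(α−β) + 2d(sin β − sin α) = 79.579129; p = √p² = 8.920713; φ = atan2(cos α − cos β, d − sin α + sin β) = 0.187683 rad; t = (α − φ) mod 2π = 0.614432 rad, q = (φ − β) mod 2π = 3.577849 rad → L = 1.66·(0.614432 + 8.920713 + 3.577849) = 1.66·13.112994 = 21.767571 m
LSR: p² = d² − 2 + 2cos(α−β) + 2d(sin α + sin β) = 100.150095; p = √p² = 10.007502; φ = atan2(−cos α − cos β, d + sin α + sin β) − atan2(−2, p) = 0.224111 rad; t = (φ − α) mod 2π = 5.705181 rad, q = (φ − β) mod 2π = 3.614277 rad → L = 1.66·(5.705181 + 10.007502 + 3.614277) = 1.66·19.326960 = 32.082754 m
RSL: p² = d² − 2 + 2cos(α−β) − 2d(sin α + sin β) = 64.501361; p = √p² = 8.031274; φ = atan2(cos α + cos β, d − sin α − sin β) − atan2(2, p) = -0.277183 rad; t = (α − φ) mod 2π = 1.079298 rad, q = (β − φ) mod 2π = 3.170202 rad → L = 1.66·(1.079298 + 8.031274 + 3.170202) = 1.66·12.280774 = 20.386085 m
RLR: c = (6 − d² + 2cos(α−β) + 2d(sin α − sin β))/8 = -8.947391, |c| > 1 → infeasible
LRL: c = (6 − d² + 2cos(α−β) − 2d(sin α − sin β))/8 = -11.131015, |c| > 1 → infeasible
Shortest: RSL with L = 20.386085 m ≈ 20.3861 m

20.3861 m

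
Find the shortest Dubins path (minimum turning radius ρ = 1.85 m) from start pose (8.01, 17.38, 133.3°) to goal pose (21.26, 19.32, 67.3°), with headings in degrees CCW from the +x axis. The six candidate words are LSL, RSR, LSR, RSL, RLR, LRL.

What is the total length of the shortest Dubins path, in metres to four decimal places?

Let ψ = atan2(Δy, Δx) = atan2(1.94, 13.25) = 8.3298° be the start→goal bearing.
Normalize: d = |goal − start| / ρ = 13.391270/1.85 = 7.238524, α = (θ_start − ψ) mod 360° = 124.9702° = 2.181142 rad, β = (θ_goal − ψ) mod 360° = 58.9702° = 1.029224 rad.
Common terms: sin α = 0.819450, cos α = -0.573151, sin β = 0.856899, cos β = 0.515484, cos(α−β) = 0.406737, d² = 52.396231. Work in radians in the unit-radius frame; every candidate has L = ρ·(t + p + q).
LSL: p² = 2 + d² − 2cos(α−β) + 2d(sin α − sin β) = 53.040600; p = √p² = 7.282898; φ = atan2(cos β − cos α, d + sin α − sin β) = 0.150040 rad; t = (φ − α) mod 2π = 4.252084 rad, q = (β − φ) mod 2π = 0.879184 rad → L = 1.85·(4.252084 + 7.282898 + 0.879184) = 1.85·12.414166 = 22.966207 m
RSR: p² = 2 + d² − 2cos(α−β) + 2d(sin β − sin α) = 54.124915; p = √p² = 7.356964; φ = atan2(cos α − cos β, d − sin α + sin β) = -0.148519 rad; t = (α − φ) mod 2π = 2.329660 rad, q = (φ − β) mod 2π = 5.105442 rad → L = 1.85·(2.329660 + 7.356964 + 5.105442) = 1.85·14.792066 = 27.365323 m
LSR: p² = d² − 2 + 2cos(α−β) + 2d(sin α + sin β) = 75.478297; p = √p² = 8.687825; φ = atan2(−cos α − cos β, d + sin α + sin β) − atan2(−2, p) = 0.232734 rad; t = (φ − α) mod 2π = 4.334777 rad, q = (φ − β) mod 2π = 5.486695 rad → L = 1.85·(4.334777 + 8.687825 + 5.486695) = 1.85·18.509296 = 34.242198 m
RSL: p² = d² − 2 + 2cos(α−β) − 2d(sin α + sin β) = 26.941111; p = √p² = 5.190483; φ = atan2(cos α + cos β, d − sin α − sin β) − atan2(2, p) = -0.378155 rad; t = (α − φ) mod 2π = 2.559297 rad, q = (β − φ) mod 2π = 1.407380 rad → L = 1.85·(2.559297 + 5.190483 + 1.407380) = 1.85·9.157160 = 16.940746 m
RLR: c = (6 − d² + 2cos(α−β) + 2d(sin α − sin β))/8 = -5.765614, |c| > 1 → infeasible
LRL: c = (6 − d² + 2cos(α−β) − 2d(sin α − sin β))/8 = -5.630075, |c| > 1 → infeasible
Shortest: RSL with L = 16.940746 m ≈ 16.9407 m

16.9407 m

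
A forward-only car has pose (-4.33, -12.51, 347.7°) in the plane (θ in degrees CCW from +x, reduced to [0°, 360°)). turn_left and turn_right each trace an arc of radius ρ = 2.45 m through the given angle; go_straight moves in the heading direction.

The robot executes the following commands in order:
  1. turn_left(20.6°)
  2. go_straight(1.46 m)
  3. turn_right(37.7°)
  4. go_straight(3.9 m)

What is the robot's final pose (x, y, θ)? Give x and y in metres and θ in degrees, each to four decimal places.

set_pose: (x, y, θ) = (-4.3300, -12.5100, 347.7000°), ρ = 2.45
turn_left(20.6°): centre at ρ to the left, rotate +20.6° → (-3.4544, -12.5406, 368.3000° ≡ 8.3000°)
go_straight(1.46): x += 1.46·cos θ, y += 1.46·sin θ → (-2.0097, -12.3298, 8.3000°)
turn_right(37.7°): centre at ρ to the right, rotate −37.7° → (-0.4533, -12.6197, -29.4000° ≡ 330.6000°)
go_straight(3.9): x += 3.9·cos θ, y += 3.9·sin θ → (2.9444, -14.5342, 330.6000°)

(2.9444, -14.5342, 330.6000°)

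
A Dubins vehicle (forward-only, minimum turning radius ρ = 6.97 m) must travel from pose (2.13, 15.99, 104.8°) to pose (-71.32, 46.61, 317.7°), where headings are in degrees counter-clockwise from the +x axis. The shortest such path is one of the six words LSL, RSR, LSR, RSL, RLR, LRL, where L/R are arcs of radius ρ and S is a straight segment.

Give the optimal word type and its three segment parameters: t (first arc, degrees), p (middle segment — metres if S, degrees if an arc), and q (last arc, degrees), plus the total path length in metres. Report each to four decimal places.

LSL: t = 44.0035°, p = 72.5048 m, q = 168.8965°, L = 98.4040 m

Let ψ = atan2(Δy, Δx) = atan2(30.62, -73.45) = 157.3696° be the start→goal bearing.
Normalize: d = |goal − start| / ρ = 79.576924/6.97 = 11.417062, α = (θ_start − ψ) mod 360° = 307.4304° = 5.365672 rad, β = (θ_goal − ψ) mod 360° = 160.3304° = 2.798293 rad.
Common terms: sin α = -0.794092, cos α = 0.607797, sin β = 0.336596, cos β = -0.941649, cos(α−β) = -0.839620, d² = 130.349312. Work in radians in the unit-radius frame; every candidate has L = ρ·(t + p + q).
LSL: p² = 2 + d² − 2cos(α−β) + 2d(sin α − sin β) = 108.210275; p = √p² = 10.402417; φ = atan2(cos β − cos α, d + sin α − sin β) = -0.149507 rad; t = (φ − α) mod 2π = 0.768006 rad, q = (β − φ) mod 2π = 2.947800 rad → L = 6.97·(0.768006 + 10.402417 + 2.947800) = 6.97·14.118223 = 98.404013 m
RSR: p² = 2 + d² − 2cos(α−β) + 2d(sin β − sin α) = 159.846828; p = √p² = 12.643055; φ = atan2(cos α − cos β, d − sin α + sin β) = 0.122862 rad; t = (α − φ) mod 2π = 5.242810 rad, q = (φ − β) mod 2π = 3.607754 rad → L = 6.97·(5.242810 + 12.643055 + 3.607754) = 6.97·21.493619 = 149.810526 m
LSR: p² = d² − 2 + 2cos(α−β) + 2d(sin α + sin β) = 116.223541; p = √p² = 10.780702; φ = atan2(−cos α − cos β, d + sin α + sin β) − atan2(−2, p) = 0.213884 rad; t = (φ − α) mod 2π = 1.131397 rad, q = (φ − β) mod 2π = 3.698776 rad → L = 6.97·(1.131397 + 10.780702 + 3.698776) = 6.97·15.610875 = 108.807801 m
RSL: p² = d² − 2 + 2cos(α−β) − 2d(sin α + sin β) = 137.116604; p = √p² = 11.709680; φ = atan2(cos α + cos β, d − sin α − sin β) − atan2(2, p) = -0.197274 rad; t = (α − φ) mod 2π = 5.562946 rad, q = (β − φ) mod 2π = 2.995567 rad → L = 6.97·(5.562946 + 11.709680 + 2.995567) = 6.97·20.268194 = 141.269309 m
RLR: c = (6 − d² + 2cos(α−β) + 2d(sin α − sin β))/8 = -18.980854, |c| > 1 → infeasible
LRL: c = (6 − d² + 2cos(α−β) − 2d(sin α − sin β))/8 = -12.526284, |c| > 1 → infeasible
Shortest: LSL with L = 98.404013 m ≈ 98.4040 m
Convert LSL to answer units (arcs ×180/π): t = 0.768006·180/π = 44.0035°, p = ρ·p = 6.97·10.402417 = 72.5048 m, q = 2.947800·180/π = 168.8965°, L = 98.4040 m.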